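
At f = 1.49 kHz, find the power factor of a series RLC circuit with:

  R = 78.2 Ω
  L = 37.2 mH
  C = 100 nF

Step 1 — Angular frequency: ω = 2π·f = 2π·1490 = 9362 rad/s.
Step 2 — Component impedances:
  R: Z = R = 78.2 Ω
  L: Z = jωL = j·9362·0.0372 = 0 + j348.3 Ω
  C: Z = 1/(jωC) = -j/(ω·C) = 0 - j1068 Ω
Step 3 — Series combination: Z_total = R + L + C = 78.2 - j719.9 Ω = 724.1∠-83.8° Ω.
Step 4 — Power factor: PF = cos(φ) = Re(Z)/|Z| = 78.2/724.1 = 0.108.
Step 5 — Type: Im(Z) = -719.9 ⇒ leading (phase φ = -83.8°).

PF = 0.108 (leading, φ = -83.8°)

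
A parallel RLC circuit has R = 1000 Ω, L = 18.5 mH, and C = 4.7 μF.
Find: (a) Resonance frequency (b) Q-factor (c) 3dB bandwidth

Step 1 — Resonance: ω₀ = 1/√(LC) = 1/√(0.0185·4.7e-06) = 3391 rad/s.
Step 2 — f₀ = ω₀/(2π) = 539.7 Hz.
Step 3 — Parallel Q: Q = R/(ω₀L) = 1000/(3391·0.0185) = 15.94.
Step 4 — Bandwidth: Δω = ω₀/Q = 212.8 rad/s; BW = Δω/(2π) = 33.86 Hz.

(a) f₀ = 539.7 Hz  (b) Q = 15.94  (c) BW = 33.86 Hz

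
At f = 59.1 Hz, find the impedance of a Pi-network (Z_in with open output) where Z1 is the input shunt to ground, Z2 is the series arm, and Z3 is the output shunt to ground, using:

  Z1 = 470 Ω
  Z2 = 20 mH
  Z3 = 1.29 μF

Step 1 — Angular frequency: ω = 2π·f = 2π·59.1 = 371.3 rad/s.
Step 2 — Component impedances:
  Z1: Z = R = 470 Ω
  Z2: Z = jωL = j·371.3·0.02 = 0 + j7.427 Ω
  Z3: Z = 1/(jωC) = -j/(ω·C) = 0 - j2088 Ω
Step 3 — With open output, the series arm Z2 and the output shunt Z3 appear in series to ground: Z2 + Z3 = 0 - j2080 Ω.
Step 4 — Parallel with input shunt Z1: Z_in = Z1 || (Z2 + Z3) = 447.2 - j101 Ω = 458.4∠-12.7° Ω.

Z = 447.2 - j101 Ω = 458.4∠-12.7° Ω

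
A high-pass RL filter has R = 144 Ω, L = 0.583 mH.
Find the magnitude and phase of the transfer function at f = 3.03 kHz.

Step 1 — Angular frequency: ω = 2π·3030 = 1.904e+04 rad/s.
Step 2 — Transfer function: H(jω) = jωL/(R + jωL).
Step 3 — Numerator jωL = j·11.1; denominator R + jωL = 144 + j11.1.
Step 4 — H = 0.005906 + j0.07662.
Step 5 — Magnitude: |H| = 0.07685 (-22.3 dB); phase: φ = 85.6°.

|H| = 0.07685 (-22.3 dB), φ = 85.6°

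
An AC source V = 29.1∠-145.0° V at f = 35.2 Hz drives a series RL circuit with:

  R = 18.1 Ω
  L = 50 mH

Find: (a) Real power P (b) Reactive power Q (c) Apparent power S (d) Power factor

Step 1 — Angular frequency: ω = 2π·f = 2π·35.2 = 221.2 rad/s.
Step 2 — Component impedances:
  R: Z = R = 18.1 Ω
  L: Z = jωL = j·221.2·0.05 = 0 + j11.06 Ω
Step 3 — Series combination: Z_total = R + L = 18.1 + j11.06 Ω = 21.21∠31.4° Ω.
Step 4 — Source phasor: V = 29.1∠-145.0° V = -23.84 - j16.69 V.
Step 5 — Current: I = V / Z = -1.369 - j0.08559 A = 1.372∠-176.4° A.
Step 6 — Complex power: S = V·I* = 34.07 + j20.81 VA.
Step 7 — Real power: P = Re(S) = 34.07 W.
Step 8 — Reactive power: Q = Im(S) = 20.81 VAR.
Step 9 — Apparent power: |S| = 39.92 VA.
Step 10 — Power factor: PF = P/|S| = 0.8533 (lagging).

(a) P = 34.07 W  (b) Q = 20.81 VAR  (c) S = 39.92 VA  (d) PF = 0.8533 (lagging)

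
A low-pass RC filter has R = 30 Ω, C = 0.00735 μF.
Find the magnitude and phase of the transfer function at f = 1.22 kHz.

Step 1 — Angular frequency: ω = 2π·1220 = 7665 rad/s.
Step 2 — Transfer function: H(jω) = 1/(1 + jωRC).
Step 3 — Denominator: 1 + jωRC = 1 + j·7665·30·7.35e-09 = 1 + j0.00169.
Step 4 — H = 1 - j0.00169.
Step 5 — Magnitude: |H| = 1 (-0.0 dB); phase: φ = -0.1°.

|H| = 1 (-0.0 dB), φ = -0.1°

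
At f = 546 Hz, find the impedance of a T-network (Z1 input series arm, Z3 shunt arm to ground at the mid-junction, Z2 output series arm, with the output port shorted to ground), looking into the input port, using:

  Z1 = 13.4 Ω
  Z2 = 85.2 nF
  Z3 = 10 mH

Step 1 — Angular frequency: ω = 2π·f = 2π·546 = 3431 rad/s.
Step 2 — Component impedances:
  Z1: Z = R = 13.4 Ω
  Z2: Z = 1/(jωC) = -j/(ω·C) = 0 - j3421 Ω
  Z3: Z = jωL = j·3431·0.01 = 0 + j34.31 Ω
Step 3 — With the output port shorted to ground, the output series arm Z2 runs from the junction to ground; the shunt arm Z3 also runs from the junction to ground. They appear in parallel: Z3 || Z2 = 0 + j34.65 Ω.
Step 4 — Series with input arm Z1: Z_in = Z1 + (Z3 || Z2) = 13.4 + j34.65 Ω = 37.15∠68.9° Ω.

Z = 13.4 + j34.65 Ω = 37.15∠68.9° Ω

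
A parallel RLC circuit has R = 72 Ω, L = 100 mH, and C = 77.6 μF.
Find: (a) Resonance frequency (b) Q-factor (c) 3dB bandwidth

Step 1 — Resonance: ω₀ = 1/√(LC) = 1/√(0.1·7.76e-05) = 359 rad/s.
Step 2 — f₀ = ω₀/(2π) = 57.13 Hz.
Step 3 — Parallel Q: Q = R/(ω₀L) = 72/(359·0.1) = 2.006.
Step 4 — Bandwidth: Δω = ω₀/Q = 179 rad/s; BW = Δω/(2π) = 28.49 Hz.

(a) f₀ = 57.13 Hz  (b) Q = 2.006  (c) BW = 28.49 Hz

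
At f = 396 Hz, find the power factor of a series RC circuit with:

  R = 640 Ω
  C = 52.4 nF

Step 1 — Angular frequency: ω = 2π·f = 2π·396 = 2488 rad/s.
Step 2 — Component impedances:
  R: Z = R = 640 Ω
  C: Z = 1/(jωC) = -j/(ω·C) = 0 - j7670 Ω
Step 3 — Series combination: Z_total = R + C = 640 - j7670 Ω = 7697∠-85.2° Ω.
Step 4 — Power factor: PF = cos(φ) = Re(Z)/|Z| = 640/7697 = 0.08315.
Step 5 — Type: Im(Z) = -7670 ⇒ leading (phase φ = -85.2°).

PF = 0.08315 (leading, φ = -85.2°)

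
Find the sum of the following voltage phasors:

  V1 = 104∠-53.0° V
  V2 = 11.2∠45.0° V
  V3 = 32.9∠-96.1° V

Step 1 — Convert each phasor to rectangular form:
  V1 = 104·(cos(-53.0°) + j·sin(-53.0°)) = 62.59 - j83.06 V
  V2 = 11.2·(cos(45.0°) + j·sin(45.0°)) = 7.92 + j7.92 V
  V3 = 32.9·(cos(-96.1°) + j·sin(-96.1°)) = -3.496 - j32.71 V
Step 2 — Sum components: V_total = 67.01 - j107.9 V.
Step 3 — Convert to polar: |V_total| = 127 V, ∠V_total = -58.1°.

V_total = 127∠-58.1° V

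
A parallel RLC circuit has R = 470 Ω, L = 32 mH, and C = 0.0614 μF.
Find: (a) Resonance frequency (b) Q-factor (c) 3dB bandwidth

Step 1 — Resonance: ω₀ = 1/√(LC) = 1/√(0.032·6.14e-08) = 2.256e+04 rad/s.
Step 2 — f₀ = ω₀/(2π) = 3591 Hz.
Step 3 — Parallel Q: Q = R/(ω₀L) = 470/(2.256e+04·0.032) = 0.651.
Step 4 — Bandwidth: Δω = ω₀/Q = 3.465e+04 rad/s; BW = Δω/(2π) = 5515 Hz.

(a) f₀ = 3591 Hz  (b) Q = 0.651  (c) BW = 5515 Hz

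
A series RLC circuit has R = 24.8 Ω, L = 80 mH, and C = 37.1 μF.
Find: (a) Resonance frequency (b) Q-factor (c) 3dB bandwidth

Step 1 — Resonance condition Im(Z)=0 gives ω₀ = 1/√(LC).
Step 2 — ω₀ = 1/√(0.08·3.71e-05) = 580.5 rad/s.
Step 3 — f₀ = ω₀/(2π) = 92.38 Hz.
Step 4 — Series Q: Q = ω₀L/R = 580.5·0.08/24.8 = 1.872.
Step 5 — 3dB bandwidth: Δω = ω₀/Q = 310 rad/s; BW = Δω/(2π) = 49.34 Hz.

(a) f₀ = 92.38 Hz  (b) Q = 1.872  (c) BW = 49.34 Hz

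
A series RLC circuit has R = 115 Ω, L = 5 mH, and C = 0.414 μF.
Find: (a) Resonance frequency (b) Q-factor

Step 1 — Resonance condition Im(Z)=0 gives ω₀ = 1/√(LC).
Step 2 — ω₀ = 1/√(0.005·4.14e-07) = 2.198e+04 rad/s.
Step 3 — f₀ = ω₀/(2π) = 3498 Hz.
Step 4 — Series Q: Q = ω₀L/R = 2.198e+04·0.005/115 = 0.9556.

(a) f₀ = 3498 Hz  (b) Q = 0.9556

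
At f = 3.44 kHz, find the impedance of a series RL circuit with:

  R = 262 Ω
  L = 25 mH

Step 1 — Angular frequency: ω = 2π·f = 2π·3440 = 2.161e+04 rad/s.
Step 2 — Component impedances:
  R: Z = R = 262 Ω
  L: Z = jωL = j·2.161e+04·0.025 = 0 + j540.4 Ω
Step 3 — Series combination: Z_total = R + L = 262 + j540.4 Ω = 600.5∠64.1° Ω.

Z = 262 + j540.4 Ω = 600.5∠64.1° Ω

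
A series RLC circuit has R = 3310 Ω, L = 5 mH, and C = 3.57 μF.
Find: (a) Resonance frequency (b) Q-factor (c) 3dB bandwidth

Step 1 — Resonance: ω₀ = 1/√(LC) = 1/√(0.005·3.57e-06) = 7485 rad/s.
Step 2 — f₀ = ω₀/(2π) = 1191 Hz.
Step 3 — Series Q: Q = ω₀L/R = 7485·0.005/3310 = 0.01131.
Step 4 — Bandwidth: Δω = ω₀/Q = 6.62e+05 rad/s; BW = Δω/(2π) = 1.054e+05 Hz.

(a) f₀ = 1191 Hz  (b) Q = 0.01131  (c) BW = 1.054e+05 Hz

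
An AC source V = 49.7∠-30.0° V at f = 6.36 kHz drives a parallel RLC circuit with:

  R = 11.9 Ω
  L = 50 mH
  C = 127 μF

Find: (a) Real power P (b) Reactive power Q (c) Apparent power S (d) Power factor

Step 1 — Angular frequency: ω = 2π·f = 2π·6360 = 3.996e+04 rad/s.
Step 2 — Component impedances:
  R: Z = R = 11.9 Ω
  L: Z = jωL = j·3.996e+04·0.05 = 0 + j1998 Ω
  C: Z = 1/(jωC) = -j/(ω·C) = 0 - j0.197 Ω
Step 3 — Parallel combination: 1/Z_total = 1/R + 1/L + 1/C; Z_total = 0.003262 - j0.197 Ω = 0.197∠-89.1° Ω.
Step 4 — Source phasor: V = 49.7∠-30.0° V = 43.04 - j24.85 V.
Step 5 — Current: I = V / Z = 129.7 + j216.3 A = 252.2∠59.1° A.
Step 6 — Complex power: S = V·I* = 207.6 - j1.253e+04 VA.
Step 7 — Real power: P = Re(S) = 207.6 W.
Step 8 — Reactive power: Q = Im(S) = -1.253e+04 VAR.
Step 9 — Apparent power: |S| = 1.254e+04 VA.
Step 10 — Power factor: PF = P/|S| = 0.01656 (leading).

(a) P = 207.6 W  (b) Q = -1.253e+04 VAR  (c) S = 1.254e+04 VA  (d) PF = 0.01656 (leading)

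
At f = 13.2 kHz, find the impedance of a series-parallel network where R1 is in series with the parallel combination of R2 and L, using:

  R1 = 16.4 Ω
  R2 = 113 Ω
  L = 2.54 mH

Step 1 — Angular frequency: ω = 2π·f = 2π·1.32e+04 = 8.294e+04 rad/s.
Step 2 — Component impedances:
  R1: Z = R = 16.4 Ω
  R2: Z = R = 113 Ω
  L: Z = jωL = j·8.294e+04·0.00254 = 0 + j210.7 Ω
Step 3 — Parallel branch: R2 || L = 1/(1/R2 + 1/L) = 87.75 + j47.07 Ω.
Step 4 — Series with R1: Z_total = R1 + (R2 || L) = 104.2 + j47.07 Ω = 114.3∠24.3° Ω.

Z = 104.2 + j47.07 Ω = 114.3∠24.3° Ω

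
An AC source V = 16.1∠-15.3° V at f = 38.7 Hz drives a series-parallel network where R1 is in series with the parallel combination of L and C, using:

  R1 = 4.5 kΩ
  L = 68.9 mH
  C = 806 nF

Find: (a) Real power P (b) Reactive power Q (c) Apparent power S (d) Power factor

Step 1 — Angular frequency: ω = 2π·f = 2π·38.7 = 243.2 rad/s.
Step 2 — Component impedances:
  R1: Z = R = 4500 Ω
  L: Z = jωL = j·243.2·0.0689 = 0 + j16.75 Ω
  C: Z = 1/(jωC) = -j/(ω·C) = 0 - j5102 Ω
Step 3 — Parallel branch: L || C = 1/(1/L + 1/C) = 0 + j16.81 Ω.
Step 4 — Series with R1: Z_total = R1 + (L || C) = 4500 + j16.81 Ω = 4500∠0.2° Ω.
Step 5 — Source phasor: V = 16.1∠-15.3° V = 15.53 - j4.248 V.
Step 6 — Current: I = V / Z = 0.003447 - j0.000957 A = 0.003578∠-15.5° A.
Step 7 — Complex power: S = V·I* = 0.0576 + j0.0002152 VA.
Step 8 — Real power: P = Re(S) = 0.0576 W.
Step 9 — Reactive power: Q = Im(S) = 0.0002152 VAR.
Step 10 — Apparent power: |S| = 0.0576 VA.
Step 11 — Power factor: PF = P/|S| = 1 (lagging).

(a) P = 0.0576 W  (b) Q = 0.0002152 VAR  (c) S = 0.0576 VA  (d) PF = 1 (lagging)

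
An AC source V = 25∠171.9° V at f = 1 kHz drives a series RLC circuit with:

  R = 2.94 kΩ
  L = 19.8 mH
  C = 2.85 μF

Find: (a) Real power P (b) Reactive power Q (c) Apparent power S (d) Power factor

Step 1 — Angular frequency: ω = 2π·f = 2π·1000 = 6283 rad/s.
Step 2 — Component impedances:
  R: Z = R = 2940 Ω
  L: Z = jωL = j·6283·0.0198 = 0 + j124.4 Ω
  C: Z = 1/(jωC) = -j/(ω·C) = 0 - j55.84 Ω
Step 3 — Series combination: Z_total = R + L + C = 2940 + j68.56 Ω = 2941∠1.3° Ω.
Step 4 — Source phasor: V = 25∠171.9° V = -24.75 + j3.523 V.
Step 5 — Current: I = V / Z = -0.008386 + j0.001394 A = 0.008501∠170.6° A.
Step 6 — Complex power: S = V·I* = 0.2125 + j0.004955 VA.
Step 7 — Real power: P = Re(S) = 0.2125 W.
Step 8 — Reactive power: Q = Im(S) = 0.004955 VAR.
Step 9 — Apparent power: |S| = 0.2125 VA.
Step 10 — Power factor: PF = P/|S| = 0.9997 (lagging).

(a) P = 0.2125 W  (b) Q = 0.004955 VAR  (c) S = 0.2125 VA  (d) PF = 0.9997 (lagging)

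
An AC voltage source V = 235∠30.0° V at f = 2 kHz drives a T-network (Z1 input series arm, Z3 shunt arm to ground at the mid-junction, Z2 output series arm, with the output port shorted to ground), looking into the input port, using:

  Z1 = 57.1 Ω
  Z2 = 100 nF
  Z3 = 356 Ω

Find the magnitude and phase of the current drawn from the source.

Step 1 — Angular frequency: ω = 2π·f = 2π·2000 = 1.257e+04 rad/s.
Step 2 — Component impedances:
  Z1: Z = R = 57.1 Ω
  Z2: Z = 1/(jωC) = -j/(ω·C) = 0 - j795.8 Ω
  Z3: Z = R = 356 Ω
Step 3 — With the output port shorted to ground, the output series arm Z2 runs from the junction to ground; the shunt arm Z3 also runs from the junction to ground. They appear in parallel: Z3 || Z2 = 296.6 - j132.7 Ω.
Step 4 — Series with input arm Z1: Z_in = Z1 + (Z3 || Z2) = 353.7 - j132.7 Ω = 377.8∠-20.6° Ω.
Step 5 — Source phasor: V = 235∠30.0° V = 203.5 + j117.5 V.
Step 6 — Ohm's law: I = V / Z_total = (203.5 + j117.5) / (353.7 - j132.7) = 0.3951 + j0.4804 A.
Step 7 — Convert to polar: |I| = 0.622 A, ∠I = 50.6°.

I = 0.622∠50.6° A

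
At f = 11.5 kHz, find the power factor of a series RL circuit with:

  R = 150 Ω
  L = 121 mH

Step 1 — Angular frequency: ω = 2π·f = 2π·1.15e+04 = 7.226e+04 rad/s.
Step 2 — Component impedances:
  R: Z = R = 150 Ω
  L: Z = jωL = j·7.226e+04·0.121 = 0 + j8743 Ω
Step 3 — Series combination: Z_total = R + L = 150 + j8743 Ω = 8744∠89.0° Ω.
Step 4 — Power factor: PF = cos(φ) = Re(Z)/|Z| = 150/8744 = 0.01715.
Step 5 — Type: Im(Z) = 8743 ⇒ lagging (phase φ = 89.0°).

PF = 0.01715 (lagging, φ = 89.0°)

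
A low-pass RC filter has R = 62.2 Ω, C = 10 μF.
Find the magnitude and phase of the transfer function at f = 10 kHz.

Step 1 — Angular frequency: ω = 2π·1e+04 = 6.283e+04 rad/s.
Step 2 — Transfer function: H(jω) = 1/(1 + jωRC).
Step 3 — Denominator: 1 + jωRC = 1 + j·6.283e+04·62.2·1e-05 = 1 + j39.08.
Step 4 — H = 0.0006543 - j0.02557.
Step 5 — Magnitude: |H| = 0.02558 (-31.8 dB); phase: φ = -88.5°.

|H| = 0.02558 (-31.8 dB), φ = -88.5°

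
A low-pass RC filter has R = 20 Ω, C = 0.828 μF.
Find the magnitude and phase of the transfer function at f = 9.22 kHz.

Step 1 — Angular frequency: ω = 2π·9220 = 5.793e+04 rad/s.
Step 2 — Transfer function: H(jω) = 1/(1 + jωRC).
Step 3 — Denominator: 1 + jωRC = 1 + j·5.793e+04·20·8.28e-07 = 1 + j0.9593.
Step 4 — H = 0.5207 - j0.4996.
Step 5 — Magnitude: |H| = 0.7216 (-2.8 dB); phase: φ = -43.8°.

|H| = 0.7216 (-2.8 dB), φ = -43.8°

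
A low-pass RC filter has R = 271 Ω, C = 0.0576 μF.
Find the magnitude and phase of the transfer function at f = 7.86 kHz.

Step 1 — Angular frequency: ω = 2π·7860 = 4.939e+04 rad/s.
Step 2 — Transfer function: H(jω) = 1/(1 + jωRC).
Step 3 — Denominator: 1 + jωRC = 1 + j·4.939e+04·271·5.76e-08 = 1 + j0.7709.
Step 4 — H = 0.6272 - j0.4835.
Step 5 — Magnitude: |H| = 0.792 (-2.0 dB); phase: φ = -37.6°.

|H| = 0.792 (-2.0 dB), φ = -37.6°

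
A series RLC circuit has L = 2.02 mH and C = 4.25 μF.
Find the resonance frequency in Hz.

Step 1 — Resonance condition Im(Z)=0 gives ω₀ = 1/√(LC).
Step 2 — ω₀ = 1/√(0.00202·4.25e-06) = 1.079e+04 rad/s.
Step 3 — f₀ = ω₀/(2π) = 1718 Hz.

f₀ = 1718 Hz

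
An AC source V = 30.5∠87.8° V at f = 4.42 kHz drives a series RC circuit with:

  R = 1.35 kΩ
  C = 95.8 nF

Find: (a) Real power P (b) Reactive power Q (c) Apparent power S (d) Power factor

Step 1 — Angular frequency: ω = 2π·f = 2π·4420 = 2.777e+04 rad/s.
Step 2 — Component impedances:
  R: Z = R = 1350 Ω
  C: Z = 1/(jωC) = -j/(ω·C) = 0 - j375.9 Ω
Step 3 — Series combination: Z_total = R + C = 1350 - j375.9 Ω = 1401∠-15.6° Ω.
Step 4 — Source phasor: V = 30.5∠87.8° V = 1.171 + j30.48 V.
Step 5 — Current: I = V / Z = -0.005028 + j0.02118 A = 0.02176∠103.4° A.
Step 6 — Complex power: S = V·I* = 0.6395 - j0.178 VA.
Step 7 — Real power: P = Re(S) = 0.6395 W.
Step 8 — Reactive power: Q = Im(S) = -0.178 VAR.
Step 9 — Apparent power: |S| = 0.6638 VA.
Step 10 — Power factor: PF = P/|S| = 0.9634 (leading).

(a) P = 0.6395 W  (b) Q = -0.178 VAR  (c) S = 0.6638 VA  (d) PF = 0.9634 (leading)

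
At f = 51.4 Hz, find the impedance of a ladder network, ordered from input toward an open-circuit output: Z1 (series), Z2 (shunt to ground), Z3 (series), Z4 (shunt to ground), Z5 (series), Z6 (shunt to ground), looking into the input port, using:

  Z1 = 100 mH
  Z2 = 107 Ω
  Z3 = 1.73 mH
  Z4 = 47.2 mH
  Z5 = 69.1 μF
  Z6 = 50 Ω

Step 1 — Angular frequency: ω = 2π·f = 2π·51.4 = 323 rad/s.
Step 2 — Component impedances:
  Z1: Z = jωL = j·323·0.1 = 0 + j32.3 Ω
  Z2: Z = R = 107 Ω
  Z3: Z = jωL = j·323·0.00173 = 0 + j0.5587 Ω
  Z4: Z = jωL = j·323·0.0472 = 0 + j15.24 Ω
  Z5: Z = 1/(jωC) = -j/(ω·C) = 0 - j44.81 Ω
  Z6: Z = R = 50 Ω
Step 3 — Ladder network (open output): work backward from the far end, alternating series and parallel combinations. Z_in = 5.971 + j48.61 Ω = 48.98∠83.0° Ω.

Z = 5.971 + j48.61 Ω = 48.98∠83.0° Ω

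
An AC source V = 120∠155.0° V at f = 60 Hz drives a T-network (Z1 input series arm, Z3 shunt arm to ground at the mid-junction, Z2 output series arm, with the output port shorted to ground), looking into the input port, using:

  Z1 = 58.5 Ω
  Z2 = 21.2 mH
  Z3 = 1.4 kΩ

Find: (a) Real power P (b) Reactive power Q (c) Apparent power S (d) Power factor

Step 1 — Angular frequency: ω = 2π·f = 2π·60 = 377 rad/s.
Step 2 — Component impedances:
  Z1: Z = R = 58.5 Ω
  Z2: Z = jωL = j·377·0.0212 = 0 + j7.992 Ω
  Z3: Z = R = 1400 Ω
Step 3 — With the output port shorted to ground, the output series arm Z2 runs from the junction to ground; the shunt arm Z3 also runs from the junction to ground. They appear in parallel: Z3 || Z2 = 0.04562 + j7.992 Ω.
Step 4 — Series with input arm Z1: Z_in = Z1 + (Z3 || Z2) = 58.55 + j7.992 Ω = 59.09∠7.8° Ω.
Step 5 — Source phasor: V = 120∠155.0° V = -108.8 + j50.71 V.
Step 6 — Current: I = V / Z = -1.708 + j1.099 A = 2.031∠147.2° A.
Step 7 — Complex power: S = V·I* = 241.5 + j32.96 VA.
Step 8 — Real power: P = Re(S) = 241.5 W.
Step 9 — Reactive power: Q = Im(S) = 32.96 VAR.
Step 10 — Apparent power: |S| = 243.7 VA.
Step 11 — Power factor: PF = P/|S| = 0.9908 (lagging).

(a) P = 241.5 W  (b) Q = 32.96 VAR  (c) S = 243.7 VA  (d) PF = 0.9908 (lagging)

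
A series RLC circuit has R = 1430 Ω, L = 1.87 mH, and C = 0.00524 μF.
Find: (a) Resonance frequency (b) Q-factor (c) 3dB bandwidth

Step 1 — Resonance: ω₀ = 1/√(LC) = 1/√(0.00187·5.24e-09) = 3.195e+05 rad/s.
Step 2 — f₀ = ω₀/(2π) = 5.084e+04 Hz.
Step 3 — Series Q: Q = ω₀L/R = 3.195e+05·0.00187/1430 = 0.4178.
Step 4 — Bandwidth: Δω = ω₀/Q = 7.647e+05 rad/s; BW = Δω/(2π) = 1.217e+05 Hz.

(a) f₀ = 5.084e+04 Hz  (b) Q = 0.4178  (c) BW = 1.217e+05 Hz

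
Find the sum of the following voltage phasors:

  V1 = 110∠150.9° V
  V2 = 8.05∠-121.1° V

Step 1 — Convert each phasor to rectangular form:
  V1 = 110·(cos(150.9°) + j·sin(150.9°)) = -96.11 + j53.5 V
  V2 = 8.05·(cos(-121.1°) + j·sin(-121.1°)) = -4.158 - j6.893 V
Step 2 — Sum components: V_total = -100.3 + j46.6 V.
Step 3 — Convert to polar: |V_total| = 110.6 V, ∠V_total = 155.1°.

V_total = 110.6∠155.1° V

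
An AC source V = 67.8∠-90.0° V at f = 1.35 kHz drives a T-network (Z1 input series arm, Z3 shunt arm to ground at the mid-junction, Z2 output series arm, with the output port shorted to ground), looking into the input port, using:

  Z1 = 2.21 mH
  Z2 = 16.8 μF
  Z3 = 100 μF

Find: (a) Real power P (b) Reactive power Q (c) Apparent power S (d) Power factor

Step 1 — Angular frequency: ω = 2π·f = 2π·1350 = 8482 rad/s.
Step 2 — Component impedances:
  Z1: Z = jωL = j·8482·0.00221 = 0 + j18.75 Ω
  Z2: Z = 1/(jωC) = -j/(ω·C) = 0 - j7.017 Ω
  Z3: Z = 1/(jωC) = -j/(ω·C) = 0 - j1.179 Ω
Step 3 — With the output port shorted to ground, the output series arm Z2 runs from the junction to ground; the shunt arm Z3 also runs from the junction to ground. They appear in parallel: Z3 || Z2 = 0 - j1.009 Ω.
Step 4 — Series with input arm Z1: Z_in = Z1 + (Z3 || Z2) = 0 + j17.74 Ω = 17.74∠90.0° Ω.
Step 5 — Source phasor: V = 67.8∠-90.0° V = 0 - j67.8 V.
Step 6 — Current: I = V / Z = -3.823 A = 3.823∠-180.0° A.
Step 7 — Complex power: S = V·I* = 0 + j259.2 VA.
Step 8 — Real power: P = Re(S) = 0 W.
Step 9 — Reactive power: Q = Im(S) = 259.2 VAR.
Step 10 — Apparent power: |S| = 259.2 VA.
Step 11 — Power factor: PF = P/|S| = 0 (lagging).

(a) P = 0 W  (b) Q = 259.2 VAR  (c) S = 259.2 VA  (d) PF = 0 (lagging)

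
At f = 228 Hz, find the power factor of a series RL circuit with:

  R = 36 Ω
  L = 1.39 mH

Step 1 — Angular frequency: ω = 2π·f = 2π·228 = 1433 rad/s.
Step 2 — Component impedances:
  R: Z = R = 36 Ω
  L: Z = jωL = j·1433·0.00139 = 0 + j1.991 Ω
Step 3 — Series combination: Z_total = R + L = 36 + j1.991 Ω = 36.06∠3.2° Ω.
Step 4 — Power factor: PF = cos(φ) = Re(Z)/|Z| = 36/36.055 = 0.9985.
Step 5 — Type: Im(Z) = 1.991 ⇒ lagging (phase φ = 3.2°).

PF = 0.9985 (lagging, φ = 3.2°)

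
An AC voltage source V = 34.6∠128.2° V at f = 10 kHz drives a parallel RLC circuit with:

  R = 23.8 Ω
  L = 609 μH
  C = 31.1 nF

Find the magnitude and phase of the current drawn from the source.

Step 1 — Angular frequency: ω = 2π·f = 2π·1e+04 = 6.283e+04 rad/s.
Step 2 — Component impedances:
  R: Z = R = 23.8 Ω
  L: Z = jωL = j·6.283e+04·0.000609 = 0 + j38.26 Ω
  C: Z = 1/(jωC) = -j/(ω·C) = 0 - j511.8 Ω
Step 3 — Parallel combination: 1/Z_total = 1/R + 1/L + 1/C; Z_total = 17.88 + j10.29 Ω = 20.63∠29.9° Ω.
Step 4 — Source phasor: V = 34.6∠128.2° V = -21.4 + j27.19 V.
Step 5 — Ohm's law: I = V / Z_total = (-21.4 + j27.19) / (17.88 + j10.29) = -0.2416 + j1.66 A.
Step 6 — Convert to polar: |I| = 1.677 A, ∠I = 98.3°.

I = 1.677∠98.3° A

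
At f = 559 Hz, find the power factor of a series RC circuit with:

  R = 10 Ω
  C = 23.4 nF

Step 1 — Angular frequency: ω = 2π·f = 2π·559 = 3512 rad/s.
Step 2 — Component impedances:
  R: Z = R = 10 Ω
  C: Z = 1/(jωC) = -j/(ω·C) = 0 - j1.217e+04 Ω
Step 3 — Series combination: Z_total = R + C = 10 - j1.217e+04 Ω = 1.217e+04∠-90.0° Ω.
Step 4 — Power factor: PF = cos(φ) = Re(Z)/|Z| = 10/12167 = 0.0008219.
Step 5 — Type: Im(Z) = -1.217e+04 ⇒ leading (phase φ = -90.0°).

PF = 0.0008219 (leading, φ = -90.0°)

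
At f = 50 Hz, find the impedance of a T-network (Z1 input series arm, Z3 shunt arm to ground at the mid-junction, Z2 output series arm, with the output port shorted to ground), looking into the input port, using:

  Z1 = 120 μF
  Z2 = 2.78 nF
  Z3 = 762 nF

Step 1 — Angular frequency: ω = 2π·f = 2π·50 = 314.2 rad/s.
Step 2 — Component impedances:
  Z1: Z = 1/(jωC) = -j/(ω·C) = 0 - j26.53 Ω
  Z2: Z = 1/(jωC) = -j/(ω·C) = 0 - j1.145e+06 Ω
  Z3: Z = 1/(jωC) = -j/(ω·C) = 0 - j4177 Ω
Step 3 — With the output port shorted to ground, the output series arm Z2 runs from the junction to ground; the shunt arm Z3 also runs from the junction to ground. They appear in parallel: Z3 || Z2 = 0 - j4162 Ω.
Step 4 — Series with input arm Z1: Z_in = Z1 + (Z3 || Z2) = 0 - j4189 Ω = 4189∠-90.0° Ω.

Z = 0 - j4189 Ω = 4189∠-90.0° Ω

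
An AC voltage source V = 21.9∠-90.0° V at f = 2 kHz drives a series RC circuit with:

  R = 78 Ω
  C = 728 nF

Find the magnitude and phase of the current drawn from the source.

Step 1 — Angular frequency: ω = 2π·f = 2π·2000 = 1.257e+04 rad/s.
Step 2 — Component impedances:
  R: Z = R = 78 Ω
  C: Z = 1/(jωC) = -j/(ω·C) = 0 - j109.3 Ω
Step 3 — Series combination: Z_total = R + C = 78 - j109.3 Ω = 134.3∠-54.5° Ω.
Step 4 — Source phasor: V = 21.9∠-90.0° V = 0 - j21.9 V.
Step 5 — Ohm's law: I = V / Z_total = (0 - j21.9) / (78 - j109.3) = 0.1328 - j0.09473 A.
Step 6 — Convert to polar: |I| = 0.1631 A, ∠I = -35.5°.

I = 0.1631∠-35.5° A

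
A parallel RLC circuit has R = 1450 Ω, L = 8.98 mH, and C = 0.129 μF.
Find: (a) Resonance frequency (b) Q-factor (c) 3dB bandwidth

Step 1 — Resonance: ω₀ = 1/√(LC) = 1/√(0.00898·1.29e-07) = 2.938e+04 rad/s.
Step 2 — f₀ = ω₀/(2π) = 4676 Hz.
Step 3 — Parallel Q: Q = R/(ω₀L) = 1450/(2.938e+04·0.00898) = 5.496.
Step 4 — Bandwidth: Δω = ω₀/Q = 5346 rad/s; BW = Δω/(2π) = 850.9 Hz.

(a) f₀ = 4676 Hz  (b) Q = 5.496  (c) BW = 850.9 Hz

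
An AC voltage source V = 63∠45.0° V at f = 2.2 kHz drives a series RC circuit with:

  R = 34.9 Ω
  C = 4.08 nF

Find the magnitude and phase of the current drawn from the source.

Step 1 — Angular frequency: ω = 2π·f = 2π·2200 = 1.382e+04 rad/s.
Step 2 — Component impedances:
  R: Z = R = 34.9 Ω
  C: Z = 1/(jωC) = -j/(ω·C) = 0 - j1.773e+04 Ω
Step 3 — Series combination: Z_total = R + C = 34.9 - j1.773e+04 Ω = 1.773e+04∠-89.9° Ω.
Step 4 — Source phasor: V = 63∠45.0° V = 44.55 + j44.55 V.
Step 5 — Ohm's law: I = V / Z_total = (44.55 + j44.55) / (34.9 - j1.773e+04) = -0.002507 + j0.002517 A.
Step 6 — Convert to polar: |I| = 0.003553 A, ∠I = 134.9°.

I = 0.003553∠134.9° A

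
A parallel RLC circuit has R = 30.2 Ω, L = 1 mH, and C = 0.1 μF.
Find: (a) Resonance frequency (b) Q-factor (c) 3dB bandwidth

Step 1 — Resonance: ω₀ = 1/√(LC) = 1/√(0.001·1e-07) = 1e+05 rad/s.
Step 2 — f₀ = ω₀/(2π) = 1.592e+04 Hz.
Step 3 — Parallel Q: Q = R/(ω₀L) = 30.2/(1e+05·0.001) = 0.302.
Step 4 — Bandwidth: Δω = ω₀/Q = 3.311e+05 rad/s; BW = Δω/(2π) = 5.27e+04 Hz.

(a) f₀ = 1.592e+04 Hz  (b) Q = 0.302  (c) BW = 5.27e+04 Hz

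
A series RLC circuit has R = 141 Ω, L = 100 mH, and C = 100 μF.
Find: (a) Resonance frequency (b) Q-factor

Step 1 — Resonance condition Im(Z)=0 gives ω₀ = 1/√(LC).
Step 2 — ω₀ = 1/√(0.1·0.0001) = 316.2 rad/s.
Step 3 — f₀ = ω₀/(2π) = 50.33 Hz.
Step 4 — Series Q: Q = ω₀L/R = 316.2·0.1/141 = 0.2243.

(a) f₀ = 50.33 Hz  (b) Q = 0.2243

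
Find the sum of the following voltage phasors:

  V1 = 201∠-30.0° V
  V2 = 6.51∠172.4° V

Step 1 — Convert each phasor to rectangular form:
  V1 = 201·(cos(-30.0°) + j·sin(-30.0°)) = 174.1 - j100.5 V
  V2 = 6.51·(cos(172.4°) + j·sin(172.4°)) = -6.453 + j0.861 V
Step 2 — Sum components: V_total = 167.6 - j99.64 V.
Step 3 — Convert to polar: |V_total| = 195 V, ∠V_total = -30.7°.

V_total = 195∠-30.7° V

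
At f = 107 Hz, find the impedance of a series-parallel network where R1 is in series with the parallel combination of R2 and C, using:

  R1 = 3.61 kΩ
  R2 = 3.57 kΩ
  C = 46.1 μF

Step 1 — Angular frequency: ω = 2π·f = 2π·107 = 672.3 rad/s.
Step 2 — Component impedances:
  R1: Z = R = 3610 Ω
  R2: Z = R = 3570 Ω
  C: Z = 1/(jωC) = -j/(ω·C) = 0 - j32.27 Ω
Step 3 — Parallel branch: R2 || C = 1/(1/R2 + 1/C) = 0.2916 - j32.26 Ω.
Step 4 — Series with R1: Z_total = R1 + (R2 || C) = 3610 - j32.26 Ω = 3610∠-0.5° Ω.

Z = 3610 - j32.26 Ω = 3610∠-0.5° Ω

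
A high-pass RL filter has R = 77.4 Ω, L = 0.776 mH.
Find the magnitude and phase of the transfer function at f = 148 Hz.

Step 1 — Angular frequency: ω = 2π·148 = 929.9 rad/s.
Step 2 — Transfer function: H(jω) = jωL/(R + jωL).
Step 3 — Numerator jωL = j·0.7216; denominator R + jωL = 77.4 + j0.7216.
Step 4 — H = 8.691e-05 + j0.009322.
Step 5 — Magnitude: |H| = 0.009323 (-40.6 dB); phase: φ = 89.5°.

|H| = 0.009323 (-40.6 dB), φ = 89.5°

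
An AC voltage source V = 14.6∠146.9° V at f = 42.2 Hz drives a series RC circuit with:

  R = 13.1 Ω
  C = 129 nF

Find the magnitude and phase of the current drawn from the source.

Step 1 — Angular frequency: ω = 2π·f = 2π·42.2 = 265.2 rad/s.
Step 2 — Component impedances:
  R: Z = R = 13.1 Ω
  C: Z = 1/(jωC) = -j/(ω·C) = 0 - j2.924e+04 Ω
Step 3 — Series combination: Z_total = R + C = 13.1 - j2.924e+04 Ω = 2.924e+04∠-90.0° Ω.
Step 4 — Source phasor: V = 14.6∠146.9° V = -12.23 + j7.973 V.
Step 5 — Ohm's law: I = V / Z_total = (-12.23 + j7.973) / (13.1 - j2.924e+04) = -0.0002729 - j0.0004182 A.
Step 6 — Convert to polar: |I| = 0.0004994 A, ∠I = -123.1°.

I = 0.0004994∠-123.1° A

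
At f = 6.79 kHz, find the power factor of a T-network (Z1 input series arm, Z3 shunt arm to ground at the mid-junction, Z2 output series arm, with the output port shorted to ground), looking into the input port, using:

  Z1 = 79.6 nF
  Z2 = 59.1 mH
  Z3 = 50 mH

Step 1 — Angular frequency: ω = 2π·f = 2π·6790 = 4.266e+04 rad/s.
Step 2 — Component impedances:
  Z1: Z = 1/(jωC) = -j/(ω·C) = 0 - j294.5 Ω
  Z2: Z = jωL = j·4.266e+04·0.0591 = 0 + j2521 Ω
  Z3: Z = jωL = j·4.266e+04·0.05 = 0 + j2133 Ω
Step 3 — With the output port shorted to ground, the output series arm Z2 runs from the junction to ground; the shunt arm Z3 also runs from the junction to ground. They appear in parallel: Z3 || Z2 = 0 + j1156 Ω.
Step 4 — Series with input arm Z1: Z_in = Z1 + (Z3 || Z2) = 0 + j861.1 Ω = 861.1∠90.0° Ω.
Step 5 — Power factor: PF = cos(φ) = Re(Z)/|Z| = 0/861.1 = 0.
Step 6 — Type: Im(Z) = 861.1 ⇒ lagging (phase φ = 90.0°).

PF = 0 (lagging, φ = 90.0°)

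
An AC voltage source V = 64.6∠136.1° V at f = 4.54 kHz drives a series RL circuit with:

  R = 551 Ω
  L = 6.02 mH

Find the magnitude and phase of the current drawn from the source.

Step 1 — Angular frequency: ω = 2π·f = 2π·4540 = 2.853e+04 rad/s.
Step 2 — Component impedances:
  R: Z = R = 551 Ω
  L: Z = jωL = j·2.853e+04·0.00602 = 0 + j171.7 Ω
Step 3 — Series combination: Z_total = R + L = 551 + j171.7 Ω = 577.1∠17.3° Ω.
Step 4 — Source phasor: V = 64.6∠136.1° V = -46.55 + j44.79 V.
Step 5 — Ohm's law: I = V / Z_total = (-46.55 + j44.79) / (551 + j171.7) = -0.05391 + j0.0981 A.
Step 6 — Convert to polar: |I| = 0.1119 A, ∠I = 118.8°.

I = 0.1119∠118.8° A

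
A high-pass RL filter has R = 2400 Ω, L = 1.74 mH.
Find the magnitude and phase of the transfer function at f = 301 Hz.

Step 1 — Angular frequency: ω = 2π·301 = 1891 rad/s.
Step 2 — Transfer function: H(jω) = jωL/(R + jωL).
Step 3 — Numerator jωL = j·3.291; denominator R + jωL = 2400 + j3.291.
Step 4 — H = 1.88e-06 + j0.001371.
Step 5 — Magnitude: |H| = 0.001371 (-57.3 dB); phase: φ = 89.9°.

|H| = 0.001371 (-57.3 dB), φ = 89.9°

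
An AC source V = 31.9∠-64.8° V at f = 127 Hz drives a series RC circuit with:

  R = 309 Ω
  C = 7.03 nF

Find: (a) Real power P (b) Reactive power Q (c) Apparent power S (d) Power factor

Step 1 — Angular frequency: ω = 2π·f = 2π·127 = 798 rad/s.
Step 2 — Component impedances:
  R: Z = R = 309 Ω
  C: Z = 1/(jωC) = -j/(ω·C) = 0 - j1.783e+05 Ω
Step 3 — Series combination: Z_total = R + C = 309 - j1.783e+05 Ω = 1.783e+05∠-89.9° Ω.
Step 4 — Source phasor: V = 31.9∠-64.8° V = 13.58 - j28.86 V.
Step 5 — Current: I = V / Z = 0.000162 + j7.591e-05 A = 0.0001789∠25.1° A.
Step 6 — Complex power: S = V·I* = 9.895e-06 - j0.005708 VA.
Step 7 — Real power: P = Re(S) = 9.895e-06 W.
Step 8 — Reactive power: Q = Im(S) = -0.005708 VAR.
Step 9 — Apparent power: |S| = 0.005708 VA.
Step 10 — Power factor: PF = P/|S| = 0.001733 (leading).

(a) P = 9.895e-06 W  (b) Q = -0.005708 VAR  (c) S = 0.005708 VA  (d) PF = 0.001733 (leading)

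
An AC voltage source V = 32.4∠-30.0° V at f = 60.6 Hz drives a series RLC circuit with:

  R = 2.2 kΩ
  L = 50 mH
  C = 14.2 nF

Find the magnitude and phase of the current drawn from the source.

Step 1 — Angular frequency: ω = 2π·f = 2π·60.6 = 380.8 rad/s.
Step 2 — Component impedances:
  R: Z = R = 2200 Ω
  L: Z = jωL = j·380.8·0.05 = 0 + j19.04 Ω
  C: Z = 1/(jωC) = -j/(ω·C) = 0 - j1.85e+05 Ω
Step 3 — Series combination: Z_total = R + L + C = 2200 - j1.849e+05 Ω = 1.849e+05∠-89.3° Ω.
Step 4 — Source phasor: V = 32.4∠-30.0° V = 28.06 - j16.2 V.
Step 5 — Ohm's law: I = V / Z_total = (28.06 - j16.2) / (2200 - j1.849e+05) = 8.939e-05 + j0.0001507 A.
Step 6 — Convert to polar: |I| = 0.0001752 A, ∠I = 59.3°.

I = 0.0001752∠59.3° A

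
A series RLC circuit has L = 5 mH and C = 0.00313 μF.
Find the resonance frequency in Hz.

Step 1 — Resonance condition Im(Z)=0 gives ω₀ = 1/√(LC).
Step 2 — ω₀ = 1/√(0.005·3.13e-09) = 2.528e+05 rad/s.
Step 3 — f₀ = ω₀/(2π) = 4.023e+04 Hz.

f₀ = 4.023e+04 Hz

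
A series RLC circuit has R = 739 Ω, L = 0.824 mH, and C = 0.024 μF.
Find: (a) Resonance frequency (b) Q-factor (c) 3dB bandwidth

Step 1 — Resonance: ω₀ = 1/√(LC) = 1/√(0.000824·2.4e-08) = 2.249e+05 rad/s.
Step 2 — f₀ = ω₀/(2π) = 3.579e+04 Hz.
Step 3 — Series Q: Q = ω₀L/R = 2.249e+05·0.000824/739 = 0.2507.
Step 4 — Bandwidth: Δω = ω₀/Q = 8.968e+05 rad/s; BW = Δω/(2π) = 1.427e+05 Hz.

(a) f₀ = 3.579e+04 Hz  (b) Q = 0.2507  (c) BW = 1.427e+05 Hz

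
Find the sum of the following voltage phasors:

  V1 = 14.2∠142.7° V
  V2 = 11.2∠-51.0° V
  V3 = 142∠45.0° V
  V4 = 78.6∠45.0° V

Step 1 — Convert each phasor to rectangular form:
  V1 = 14.2·(cos(142.7°) + j·sin(142.7°)) = -11.3 + j8.605 V
  V2 = 11.2·(cos(-51.0°) + j·sin(-51.0°)) = 7.048 - j8.704 V
  V3 = 142·(cos(45.0°) + j·sin(45.0°)) = 100.4 + j100.4 V
  V4 = 78.6·(cos(45.0°) + j·sin(45.0°)) = 55.58 + j55.58 V
Step 2 — Sum components: V_total = 151.7 + j155.9 V.
Step 3 — Convert to polar: |V_total| = 217.5 V, ∠V_total = 45.8°.

V_total = 217.5∠45.8° V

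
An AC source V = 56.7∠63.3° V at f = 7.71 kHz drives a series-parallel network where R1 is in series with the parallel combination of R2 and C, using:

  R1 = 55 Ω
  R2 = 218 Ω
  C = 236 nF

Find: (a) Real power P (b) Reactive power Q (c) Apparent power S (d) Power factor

Step 1 — Angular frequency: ω = 2π·f = 2π·7710 = 4.844e+04 rad/s.
Step 2 — Component impedances:
  R1: Z = R = 55 Ω
  R2: Z = R = 218 Ω
  C: Z = 1/(jωC) = -j/(ω·C) = 0 - j87.47 Ω
Step 3 — Parallel branch: R2 || C = 1/(1/R2 + 1/C) = 30.23 - j75.34 Ω.
Step 4 — Series with R1: Z_total = R1 + (R2 || C) = 85.23 - j75.34 Ω = 113.8∠-41.5° Ω.
Step 5 — Source phasor: V = 56.7∠63.3° V = 25.48 + j50.65 V.
Step 6 — Current: I = V / Z = -0.1271 + j0.482 A = 0.4984∠104.8° A.
Step 7 — Complex power: S = V·I* = 21.17 - j18.72 VA.
Step 8 — Real power: P = Re(S) = 21.17 W.
Step 9 — Reactive power: Q = Im(S) = -18.72 VAR.
Step 10 — Apparent power: |S| = 28.26 VA.
Step 11 — Power factor: PF = P/|S| = 0.7492 (leading).

(a) P = 21.17 W  (b) Q = -18.72 VAR  (c) S = 28.26 VA  (d) PF = 0.7492 (leading)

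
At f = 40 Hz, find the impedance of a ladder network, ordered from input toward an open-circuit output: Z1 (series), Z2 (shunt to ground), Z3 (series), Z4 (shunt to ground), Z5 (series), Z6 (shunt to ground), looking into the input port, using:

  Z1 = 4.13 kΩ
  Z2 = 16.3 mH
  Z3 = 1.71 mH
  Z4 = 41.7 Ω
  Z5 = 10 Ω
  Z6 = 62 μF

Step 1 — Angular frequency: ω = 2π·f = 2π·40 = 251.3 rad/s.
Step 2 — Component impedances:
  Z1: Z = R = 4130 Ω
  Z2: Z = jωL = j·251.3·0.0163 = 0 + j4.097 Ω
  Z3: Z = jωL = j·251.3·0.00171 = 0 + j0.4298 Ω
  Z4: Z = R = 41.7 Ω
  Z5: Z = R = 10 Ω
  Z6: Z = 1/(jωC) = -j/(ω·C) = 0 - j64.18 Ω
Step 3 — Ladder network (open output): work backward from the far end, alternating series and parallel combinations. Z_in = 4131 + j4.307 Ω = 4131∠0.1° Ω.

Z = 4131 + j4.307 Ω = 4131∠0.1° Ω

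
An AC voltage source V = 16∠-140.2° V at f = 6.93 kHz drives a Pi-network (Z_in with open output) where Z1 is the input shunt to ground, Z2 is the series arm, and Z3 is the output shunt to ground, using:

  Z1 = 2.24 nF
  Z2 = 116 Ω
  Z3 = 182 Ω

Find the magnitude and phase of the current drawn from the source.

Step 1 — Angular frequency: ω = 2π·f = 2π·6930 = 4.354e+04 rad/s.
Step 2 — Component impedances:
  Z1: Z = 1/(jωC) = -j/(ω·C) = 0 - j1.025e+04 Ω
  Z2: Z = R = 116 Ω
  Z3: Z = R = 182 Ω
Step 3 — With open output, the series arm Z2 and the output shunt Z3 appear in series to ground: Z2 + Z3 = 298 Ω.
Step 4 — Parallel with input shunt Z1: Z_in = Z1 || (Z2 + Z3) = 297.7 - j8.654 Ω = 297.9∠-1.7° Ω.
Step 5 — Source phasor: V = 16∠-140.2° V = -12.29 - j10.24 V.
Step 6 — Ohm's law: I = V / Z_total = (-12.29 - j10.24) / (297.7 - j8.654) = -0.04025 - j0.03557 A.
Step 7 — Convert to polar: |I| = 0.05371 A, ∠I = -138.5°.

I = 0.05371∠-138.5° A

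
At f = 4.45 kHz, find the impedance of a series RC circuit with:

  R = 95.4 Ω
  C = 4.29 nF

Step 1 — Angular frequency: ω = 2π·f = 2π·4450 = 2.796e+04 rad/s.
Step 2 — Component impedances:
  R: Z = R = 95.4 Ω
  C: Z = 1/(jωC) = -j/(ω·C) = 0 - j8337 Ω
Step 3 — Series combination: Z_total = R + C = 95.4 - j8337 Ω = 8337∠-89.3° Ω.

Z = 95.4 - j8337 Ω = 8337∠-89.3° Ω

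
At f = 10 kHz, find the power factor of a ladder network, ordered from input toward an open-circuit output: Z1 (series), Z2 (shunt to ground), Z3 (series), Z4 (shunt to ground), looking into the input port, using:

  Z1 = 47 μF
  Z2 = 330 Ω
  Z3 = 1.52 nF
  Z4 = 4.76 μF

Step 1 — Angular frequency: ω = 2π·f = 2π·1e+04 = 6.283e+04 rad/s.
Step 2 — Component impedances:
  Z1: Z = 1/(jωC) = -j/(ω·C) = 0 - j0.3386 Ω
  Z2: Z = R = 330 Ω
  Z3: Z = 1/(jωC) = -j/(ω·C) = 0 - j1.047e+04 Ω
  Z4: Z = 1/(jωC) = -j/(ω·C) = 0 - j3.344 Ω
Step 3 — Ladder network (open output): work backward from the far end, alternating series and parallel combinations. Z_in = 329.7 - j10.73 Ω = 329.8∠-1.9° Ω.
Step 4 — Power factor: PF = cos(φ) = Re(Z)/|Z| = 329.67/329.85 = 0.9995.
Step 5 — Type: Im(Z) = -10.73 ⇒ leading (phase φ = -1.9°).

PF = 0.9995 (leading, φ = -1.9°)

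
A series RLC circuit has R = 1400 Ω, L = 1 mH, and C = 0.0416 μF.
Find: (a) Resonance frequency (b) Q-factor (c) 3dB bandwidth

Step 1 — Resonance: ω₀ = 1/√(LC) = 1/√(0.001·4.16e-08) = 1.55e+05 rad/s.
Step 2 — f₀ = ω₀/(2π) = 2.468e+04 Hz.
Step 3 — Series Q: Q = ω₀L/R = 1.55e+05·0.001/1400 = 0.1107.
Step 4 — Bandwidth: Δω = ω₀/Q = 1.4e+06 rad/s; BW = Δω/(2π) = 2.228e+05 Hz.

(a) f₀ = 2.468e+04 Hz  (b) Q = 0.1107  (c) BW = 2.228e+05 Hz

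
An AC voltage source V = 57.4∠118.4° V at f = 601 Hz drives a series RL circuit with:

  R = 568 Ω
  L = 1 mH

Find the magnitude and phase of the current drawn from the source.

Step 1 — Angular frequency: ω = 2π·f = 2π·601 = 3776 rad/s.
Step 2 — Component impedances:
  R: Z = R = 568 Ω
  L: Z = jωL = j·3776·0.001 = 0 + j3.776 Ω
Step 3 — Series combination: Z_total = R + L = 568 + j3.776 Ω = 568∠0.4° Ω.
Step 4 — Source phasor: V = 57.4∠118.4° V = -27.3 + j50.49 V.
Step 5 — Ohm's law: I = V / Z_total = (-27.3 + j50.49) / (568 + j3.776) = -0.04747 + j0.08921 A.
Step 6 — Convert to polar: |I| = 0.1011 A, ∠I = 118.0°.

I = 0.1011∠118.0° A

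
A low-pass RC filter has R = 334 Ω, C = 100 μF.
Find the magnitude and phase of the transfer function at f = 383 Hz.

Step 1 — Angular frequency: ω = 2π·383 = 2406 rad/s.
Step 2 — Transfer function: H(jω) = 1/(1 + jωRC).
Step 3 — Denominator: 1 + jωRC = 1 + j·2406·334·0.0001 = 1 + j80.38.
Step 4 — H = 0.0001548 - j0.01244.
Step 5 — Magnitude: |H| = 0.01244 (-38.1 dB); phase: φ = -89.3°.

|H| = 0.01244 (-38.1 dB), φ = -89.3°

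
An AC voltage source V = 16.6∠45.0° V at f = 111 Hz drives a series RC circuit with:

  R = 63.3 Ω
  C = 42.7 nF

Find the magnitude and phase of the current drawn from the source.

Step 1 — Angular frequency: ω = 2π·f = 2π·111 = 697.4 rad/s.
Step 2 — Component impedances:
  R: Z = R = 63.3 Ω
  C: Z = 1/(jωC) = -j/(ω·C) = 0 - j3.358e+04 Ω
Step 3 — Series combination: Z_total = R + C = 63.3 - j3.358e+04 Ω = 3.358e+04∠-89.9° Ω.
Step 4 — Source phasor: V = 16.6∠45.0° V = 11.74 + j11.74 V.
Step 5 — Ohm's law: I = V / Z_total = (11.74 + j11.74) / (63.3 - j3.358e+04) = -0.0003489 + j0.0003502 A.
Step 6 — Convert to polar: |I| = 0.0004944 A, ∠I = 134.9°.

I = 0.0004944∠134.9° A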